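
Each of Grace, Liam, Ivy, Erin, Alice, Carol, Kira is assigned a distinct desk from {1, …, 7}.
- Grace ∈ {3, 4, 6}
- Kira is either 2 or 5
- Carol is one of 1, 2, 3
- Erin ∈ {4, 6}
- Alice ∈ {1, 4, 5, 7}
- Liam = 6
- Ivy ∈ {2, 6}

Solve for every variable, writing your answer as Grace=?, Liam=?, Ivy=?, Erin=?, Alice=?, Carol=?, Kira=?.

Grace=3, Liam=6, Ivy=2, Erin=4, Alice=7, Carol=1, Kira=5

Liam has just one choice, so Liam = 6. Strike 6 from Grace, Ivy, Erin.
That leaves Ivy = 2. Strike 2 from Carol, Kira.
Erin has just one choice, so Erin = 4. Eliminate 4 elsewhere: Grace, Alice.
That leaves Kira = 5. Remove 5 from Alice.
Grace's domain is down to {3}, so Grace = 3. Eliminate 3 elsewhere: Carol.
That leaves Carol = 1. Eliminate 1 elsewhere: Alice.
Alice must be 7 (only option left).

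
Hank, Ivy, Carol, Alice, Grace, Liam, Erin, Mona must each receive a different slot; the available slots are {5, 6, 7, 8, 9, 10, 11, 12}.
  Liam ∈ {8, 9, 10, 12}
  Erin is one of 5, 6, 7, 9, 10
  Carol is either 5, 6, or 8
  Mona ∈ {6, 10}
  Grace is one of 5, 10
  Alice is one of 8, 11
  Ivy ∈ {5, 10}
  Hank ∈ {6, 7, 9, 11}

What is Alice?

11

The 8 variables draw from only 8 values {5, 6, 7, 8, 9, 10, 11, 12}, so each is used; only Liam can be 12, hence Liam = 12.
The 2 variables Ivy and Grace are confined to {5, 10}, which locks those values in; drop them from Carol, Erin, Mona.
Mona's domain is down to {6}, so Mona = 6. Strike 6 from Hank, Carol, Erin.
Carol must be 8 (only option left). So Alice can't be 8.
So Alice = 11.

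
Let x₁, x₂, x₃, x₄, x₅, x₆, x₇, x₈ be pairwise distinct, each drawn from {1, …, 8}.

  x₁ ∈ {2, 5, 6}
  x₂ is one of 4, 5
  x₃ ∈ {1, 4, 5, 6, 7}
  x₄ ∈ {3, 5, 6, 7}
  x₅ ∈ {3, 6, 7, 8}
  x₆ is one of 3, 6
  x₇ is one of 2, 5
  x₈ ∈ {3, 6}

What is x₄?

Among the 8 variables, 1 fits only x₃ (and all 8 values in {1, 2, 3, 4, 5, 6, 7, 8} must be used), so x₃ = 1.
The 7 still-open variables draw from only 7 values {2, 3, 4, 5, 6, 7, 8}, so each is used; only x₂ can be 4, hence x₂ = 4.
Among the 6 still-open variables, 8 fits only x₅ (and all 6 values in {2, 3, 5, 6, 7, 8} must be used), so x₅ = 8.
The 5 still-open variables draw from only 5 values {2, 3, 5, 6, 7}, so each is used; only x₄ can be 7, hence x₄ = 7.

7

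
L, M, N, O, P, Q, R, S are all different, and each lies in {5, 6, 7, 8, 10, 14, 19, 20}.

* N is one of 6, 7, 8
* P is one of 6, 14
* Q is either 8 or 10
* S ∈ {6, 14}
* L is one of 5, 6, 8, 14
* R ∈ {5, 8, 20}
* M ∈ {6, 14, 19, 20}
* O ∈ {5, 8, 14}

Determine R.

The 8 variables draw from only 8 values {5, 6, 7, 8, 10, 14, 19, 20}, so each is used; only N can be 7, hence N = 7.
The 7 still-open variables draw from only 7 values {5, 6, 8, 10, 14, 19, 20}, so each is used; only Q can be 10, hence Q = 10.
Among the 6 still-open variables, 19 fits only M (and all 6 values in {5, 6, 8, 14, 19, 20} must be used), so M = 19.
Among the 5 still-open variables, 20 fits only R (and all 5 values in {5, 6, 8, 14, 20} must be used), so R = 20.

20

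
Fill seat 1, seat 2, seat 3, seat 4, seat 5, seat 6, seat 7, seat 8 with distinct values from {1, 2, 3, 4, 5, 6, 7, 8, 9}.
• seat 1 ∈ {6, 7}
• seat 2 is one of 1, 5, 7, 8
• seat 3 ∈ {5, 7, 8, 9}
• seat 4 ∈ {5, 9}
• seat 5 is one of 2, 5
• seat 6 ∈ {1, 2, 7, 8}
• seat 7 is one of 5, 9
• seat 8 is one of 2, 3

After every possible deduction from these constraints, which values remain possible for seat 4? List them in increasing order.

5, 9

Among the 8 variables, 3 fits only seat 8 (and all 8 values in {1, 2, 3, 5, 6, 7, 8, 9} must be used), so seat 8 = 3.
The 7 still-open variables draw from only 7 values {1, 2, 5, 6, 7, 8, 9}, so each is used; only seat 1 can be 6, hence seat 1 = 6.
The 2 variables seat 4 and seat 7 are confined to {5, 9}, which locks those values in; drop them from seat 2, seat 3, seat 5.
seat 5 must be 2 (only option left). Remove 2 from seat 6.
No further eliminations apply; seat 4 can still be any of 5, 9.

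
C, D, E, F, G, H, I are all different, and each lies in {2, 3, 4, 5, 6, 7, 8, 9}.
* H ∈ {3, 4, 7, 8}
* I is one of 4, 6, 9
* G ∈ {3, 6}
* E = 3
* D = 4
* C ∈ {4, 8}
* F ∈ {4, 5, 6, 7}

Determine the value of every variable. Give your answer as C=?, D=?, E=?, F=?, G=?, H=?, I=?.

C=8, D=4, E=3, F=5, G=6, H=7, I=9

D must be 4 (only option left). Strike 4 from C, F, H, I.
E's domain is down to {3}, so E = 3. Eliminate 3 elsewhere: G, H.
G has just one choice, so G = 6. Eliminate 6 elsewhere: F, I.
I must be 9 (only option left).
C must be 8 (only option left). So H can't be 8.
H has just one choice, so H = 7. Eliminate 7 elsewhere: F.
That leaves F = 5.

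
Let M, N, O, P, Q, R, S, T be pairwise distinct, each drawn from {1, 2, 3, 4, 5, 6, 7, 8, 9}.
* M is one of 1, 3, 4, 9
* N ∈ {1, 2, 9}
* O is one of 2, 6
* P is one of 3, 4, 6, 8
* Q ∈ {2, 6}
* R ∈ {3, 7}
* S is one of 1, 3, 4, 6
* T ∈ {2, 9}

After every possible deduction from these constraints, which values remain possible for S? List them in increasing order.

The 8 variables draw from only 8 values {1, 2, 3, 4, 6, 7, 8, 9}, so each is used; only R can be 7, hence R = 7.
The 7 still-open variables draw from only 7 values {1, 2, 3, 4, 6, 8, 9}, so each is used; only P can be 8, hence P = 8.
O and Q between them cover only {2, 6} — a naked pair. Remove those values from N, S, T.
That leaves T = 9. Remove 9 from M, N.
N has just one choice, so N = 1. So M, S can't be 1.
No further eliminations apply; S can still be any of 3, 4.

3, 4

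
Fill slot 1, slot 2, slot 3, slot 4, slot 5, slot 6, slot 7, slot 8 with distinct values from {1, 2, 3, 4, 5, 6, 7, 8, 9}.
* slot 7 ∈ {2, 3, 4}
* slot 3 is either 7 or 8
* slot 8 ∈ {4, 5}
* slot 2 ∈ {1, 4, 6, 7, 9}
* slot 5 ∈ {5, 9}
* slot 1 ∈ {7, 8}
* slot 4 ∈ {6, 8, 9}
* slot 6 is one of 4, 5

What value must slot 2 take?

The 2 variables slot 1 and slot 3 are confined to {7, 8}, which locks those values in; drop them from slot 2, slot 4.
slot 6 and slot 8 between them cover only {4, 5} — a naked pair. Remove those values from slot 2, slot 5, slot 7.
slot 5's domain is down to {9}, so slot 5 = 9. Eliminate 9 elsewhere: slot 2, slot 4.
slot 4 has just one choice, so slot 4 = 6. Strike 6 from slot 2.
So slot 2 = 1.

1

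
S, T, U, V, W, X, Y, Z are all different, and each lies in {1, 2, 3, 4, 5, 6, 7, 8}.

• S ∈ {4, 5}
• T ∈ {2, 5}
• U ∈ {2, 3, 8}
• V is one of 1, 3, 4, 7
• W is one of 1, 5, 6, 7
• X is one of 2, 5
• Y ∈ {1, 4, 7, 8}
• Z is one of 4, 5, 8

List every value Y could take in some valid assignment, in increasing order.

The 8 variables together cover exactly {1, 2, 3, 4, 5, 6, 7, 8} — 8 values for 8 variables — and 6 appears only in W's list, so W = 6.
The 2 variables T and X are confined to {2, 5}, which locks those values in; drop them from S, U, Z.
S must be 4 (only option left). Strike 4 from V, Y, Z.
Z has just one choice, so Z = 8. Eliminate 8 elsewhere: U, Y.
U must be 3 (only option left). Strike 3 from V.
No further eliminations apply; Y can still be any of 1, 7.

1, 7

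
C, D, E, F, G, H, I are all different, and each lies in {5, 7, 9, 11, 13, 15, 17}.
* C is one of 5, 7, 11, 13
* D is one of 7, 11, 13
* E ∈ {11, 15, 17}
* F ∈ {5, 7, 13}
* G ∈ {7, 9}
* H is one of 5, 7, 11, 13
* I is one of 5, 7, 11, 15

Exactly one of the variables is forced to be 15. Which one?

The 7 variables draw from only 7 values {5, 7, 9, 11, 13, 15, 17}, so each is used; only G can be 9, hence G = 9.
The 6 still-open variables together cover exactly {5, 7, 11, 13, 15, 17} — 6 values for 6 variables — and 17 appears only in E's list, so E = 17.
The 5 still-open variables together cover exactly {5, 7, 11, 13, 15} — 5 values for 5 variables — and 15 appears only in I's list, so I = 15.

I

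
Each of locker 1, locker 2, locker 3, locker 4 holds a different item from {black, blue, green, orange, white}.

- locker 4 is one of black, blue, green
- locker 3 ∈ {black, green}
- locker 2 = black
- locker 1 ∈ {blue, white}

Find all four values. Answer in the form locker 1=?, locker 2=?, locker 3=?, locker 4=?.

locker 1=white, locker 2=black, locker 3=green, locker 4=blue

locker 2 must be black (only option left). Strike black from locker 3, locker 4.
locker 3 must be green (only option left). Strike green from locker 4.
locker 4's domain is down to {blue}, so locker 4 = blue. So locker 1 can't be blue.
locker 1 has just one choice, so locker 1 = white.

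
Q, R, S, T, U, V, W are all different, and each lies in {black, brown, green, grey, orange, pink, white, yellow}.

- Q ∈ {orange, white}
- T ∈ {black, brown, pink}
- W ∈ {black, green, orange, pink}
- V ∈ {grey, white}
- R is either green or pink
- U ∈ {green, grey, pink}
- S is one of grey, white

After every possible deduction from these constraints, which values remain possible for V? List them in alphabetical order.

The 7 variables together cover exactly {black, brown, green, grey, orange, pink, white} — 7 values for 7 variables — and brown appears only in T's list, so T = brown.
The 6 still-open variables draw from only 6 values {black, green, grey, orange, pink, white}, so each is used; only W can be black, hence W = black.
The 5 still-open variables draw from only 5 values {green, grey, orange, pink, white}, so each is used; only Q can be orange, hence Q = orange.
The 2 variables S and V are confined to {grey, white}, which locks those values in; drop them from U.
No further eliminations apply; V can still be any of grey, white.

grey, white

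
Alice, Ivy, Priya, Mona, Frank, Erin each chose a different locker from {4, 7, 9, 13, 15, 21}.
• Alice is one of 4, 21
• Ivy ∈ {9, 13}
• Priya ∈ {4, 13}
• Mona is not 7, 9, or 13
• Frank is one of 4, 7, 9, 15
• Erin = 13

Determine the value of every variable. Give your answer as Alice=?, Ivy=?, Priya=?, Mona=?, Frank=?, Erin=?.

Alice=21, Ivy=9, Priya=4, Mona=15, Frank=7, Erin=13

Erin must be 13 (only option left). Eliminate 13 elsewhere: Ivy, Priya.
Ivy has just one choice, so Ivy = 9. So Frank can't be 9.
Priya must be 4 (only option left). So Alice, Mona, Frank can't be 4.
Alice has just one choice, so Alice = 21. So Mona can't be 21.
Mona has just one choice, so Mona = 15. So Frank can't be 15.
Frank has just one choice, so Frank = 7.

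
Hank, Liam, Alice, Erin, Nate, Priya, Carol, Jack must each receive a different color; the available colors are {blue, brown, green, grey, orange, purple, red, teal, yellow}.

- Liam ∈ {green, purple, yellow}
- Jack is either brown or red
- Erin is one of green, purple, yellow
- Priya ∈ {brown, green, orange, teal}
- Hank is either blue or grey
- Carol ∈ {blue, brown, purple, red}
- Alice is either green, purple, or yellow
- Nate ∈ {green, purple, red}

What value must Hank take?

grey

The 3 variables Liam, Alice, Erin are confined to {green, purple, yellow}, which locks those values in; drop them from Nate, Priya, Carol.
Nate's domain is down to {red}, so Nate = red. Remove red from Carol, Jack.
Jack has just one choice, so Jack = brown. So Priya, Carol can't be brown.
Carol's domain is down to {blue}, so Carol = blue. So Hank can't be blue.
So Hank = grey.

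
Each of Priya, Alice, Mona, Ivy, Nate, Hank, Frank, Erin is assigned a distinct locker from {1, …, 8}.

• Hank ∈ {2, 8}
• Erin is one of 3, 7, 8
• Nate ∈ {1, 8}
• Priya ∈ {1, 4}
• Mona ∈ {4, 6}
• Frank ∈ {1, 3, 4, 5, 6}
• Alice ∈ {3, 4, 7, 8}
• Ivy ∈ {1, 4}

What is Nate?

The 8 variables draw from only 8 values {1, 2, 3, 4, 5, 6, 7, 8}, so each is used; only Hank can be 2, hence Hank = 2.
The 7 still-open variables draw from only 7 values {1, 3, 4, 5, 6, 7, 8}, so each is used; only Frank can be 5, hence Frank = 5.
The 6 still-open variables together cover exactly {1, 3, 4, 6, 7, 8} — 6 values for 6 variables — and 6 appears only in Mona's list, so Mona = 6.
Priya and Ivy between them cover only {1, 4} — a naked pair. Remove those values from Alice, Nate.
So Nate = 8.

8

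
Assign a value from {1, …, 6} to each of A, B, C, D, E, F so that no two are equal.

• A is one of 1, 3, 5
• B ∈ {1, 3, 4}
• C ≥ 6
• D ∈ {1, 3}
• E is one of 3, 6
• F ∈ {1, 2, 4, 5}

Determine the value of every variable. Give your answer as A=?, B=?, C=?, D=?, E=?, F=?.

A=5, B=4, C=6, D=1, E=3, F=2

C must be 6 (only option left). Eliminate 6 elsewhere: E.
E must be 3 (only option left). Remove 3 from A, B, D.
D has just one choice, so D = 1. So A, B, F can't be 1.
That leaves A = 5. Eliminate 5 elsewhere: F.
B's domain is down to {4}, so B = 4. Remove 4 from F.
F's domain is down to {2}, so F = 2.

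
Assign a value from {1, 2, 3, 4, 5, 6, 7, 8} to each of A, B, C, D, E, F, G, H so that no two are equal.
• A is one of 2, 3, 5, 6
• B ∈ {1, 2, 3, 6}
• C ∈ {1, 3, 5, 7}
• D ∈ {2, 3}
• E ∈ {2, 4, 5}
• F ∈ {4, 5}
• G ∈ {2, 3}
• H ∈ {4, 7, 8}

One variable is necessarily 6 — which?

The 8 variables together cover exactly {1, 2, 3, 4, 5, 6, 7, 8} — 8 values for 8 variables — and 8 appears only in H's list, so H = 8.
Among the 7 still-open variables, 7 fits only C (and all 7 values in {1, 2, 3, 4, 5, 6, 7} must be used), so C = 7.
The 6 still-open variables draw from only 6 values {1, 2, 3, 4, 5, 6}, so each is used; only B can be 1, hence B = 1.
Among the 5 still-open variables, 6 fits only A (and all 5 values in {2, 3, 4, 5, 6} must be used), so A = 6.

A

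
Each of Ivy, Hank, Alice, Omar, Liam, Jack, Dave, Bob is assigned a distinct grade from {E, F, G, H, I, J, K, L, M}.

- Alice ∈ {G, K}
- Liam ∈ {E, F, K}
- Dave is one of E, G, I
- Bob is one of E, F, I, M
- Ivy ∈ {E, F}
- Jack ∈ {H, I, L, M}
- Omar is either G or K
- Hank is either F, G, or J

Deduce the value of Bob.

Alice and Omar share exactly the 2 values {G, K}; by pigeonhole those values go to them, so strike G, K from Hank, Liam, Dave.
Ivy and Liam share exactly the 2 values {E, F}; by pigeonhole those values go to them, so strike E, F from Hank, Dave, Bob.
That leaves Hank = J.
Dave has just one choice, so Dave = I. Eliminate I elsewhere: Jack, Bob.
So Bob = M.

M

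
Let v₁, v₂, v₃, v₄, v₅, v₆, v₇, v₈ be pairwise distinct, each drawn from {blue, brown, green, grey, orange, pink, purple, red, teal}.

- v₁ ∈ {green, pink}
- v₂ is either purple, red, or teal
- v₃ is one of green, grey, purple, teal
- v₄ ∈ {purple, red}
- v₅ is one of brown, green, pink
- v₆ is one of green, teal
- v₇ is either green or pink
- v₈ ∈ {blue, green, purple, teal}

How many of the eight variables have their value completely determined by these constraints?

4

The 8 variables draw from only 8 values {blue, brown, green, grey, pink, purple, red, teal}, so each is used; only v₈ can be blue, hence v₈ = blue.
The 7 still-open variables draw from only 7 values {brown, green, grey, pink, purple, red, teal}, so each is used; only v₅ can be brown, hence v₅ = brown.
Among the 6 still-open variables, grey fits only v₃ (and all 6 values in {green, grey, pink, purple, red, teal} must be used), so v₃ = grey.
v₁ and v₇ share exactly the 2 values {green, pink}; by pigeonhole those values go to them, so strike green, pink from v₆.
v₆ has just one choice, so v₆ = teal. So v₂ can't be teal.
Determined: v₃=grey, v₅=brown, v₆=teal, v₈=blue. The other variables each still have more than one consistent value. That makes 4.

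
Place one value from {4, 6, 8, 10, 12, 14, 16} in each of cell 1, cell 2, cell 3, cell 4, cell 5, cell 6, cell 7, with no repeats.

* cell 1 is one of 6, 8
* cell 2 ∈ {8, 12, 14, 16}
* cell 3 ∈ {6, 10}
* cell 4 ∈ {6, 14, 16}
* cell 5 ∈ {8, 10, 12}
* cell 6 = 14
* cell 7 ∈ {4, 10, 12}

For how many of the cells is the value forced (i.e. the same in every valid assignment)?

2

cell 6's domain is down to {14}, so cell 6 = 14. Strike 14 from cell 2, cell 4.
The 6 still-open variables together cover exactly {4, 6, 8, 10, 12, 16} — 6 values for 6 variables — and 4 appears only in cell 7's list, so cell 7 = 4.
Determined: cell 6=14, cell 7=4. The other cells each still have more than one consistent value. That makes 2.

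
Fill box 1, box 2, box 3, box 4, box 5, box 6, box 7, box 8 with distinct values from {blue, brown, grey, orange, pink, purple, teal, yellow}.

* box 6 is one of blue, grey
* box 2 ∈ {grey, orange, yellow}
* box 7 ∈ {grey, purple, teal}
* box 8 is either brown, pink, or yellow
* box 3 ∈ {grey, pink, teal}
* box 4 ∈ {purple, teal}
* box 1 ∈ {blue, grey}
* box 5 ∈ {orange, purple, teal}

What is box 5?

orange

Among the 8 variables, brown fits only box 8 (and all 8 values in {blue, brown, grey, orange, pink, purple, teal, yellow} must be used), so box 8 = brown.
The 7 still-open variables draw from only 7 values {blue, grey, orange, pink, purple, teal, yellow}, so each is used; only box 3 can be pink, hence box 3 = pink.
Among the 6 still-open variables, yellow fits only box 2 (and all 6 values in {blue, grey, orange, purple, teal, yellow} must be used), so box 2 = yellow.
The 5 still-open variables draw from only 5 values {blue, grey, orange, purple, teal}, so each is used; only box 5 can be orange, hence box 5 = orange.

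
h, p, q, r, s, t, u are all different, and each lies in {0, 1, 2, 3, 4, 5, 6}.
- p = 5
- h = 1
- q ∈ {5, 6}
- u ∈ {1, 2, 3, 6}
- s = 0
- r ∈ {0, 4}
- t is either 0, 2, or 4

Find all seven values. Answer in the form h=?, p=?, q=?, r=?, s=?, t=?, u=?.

h's domain is down to {1}, so h = 1. Strike 1 from u.
p's domain is down to {5}, so p = 5. Strike 5 from q.
That leaves q = 6. Eliminate 6 elsewhere: u.
s must be 0 (only option left). Eliminate 0 elsewhere: r, t.
That leaves r = 4. Strike 4 from t.
t's domain is down to {2}, so t = 2. Eliminate 2 elsewhere: u.
u has just one choice, so u = 3.

h=1, p=5, q=6, r=4, s=0, t=2, u=3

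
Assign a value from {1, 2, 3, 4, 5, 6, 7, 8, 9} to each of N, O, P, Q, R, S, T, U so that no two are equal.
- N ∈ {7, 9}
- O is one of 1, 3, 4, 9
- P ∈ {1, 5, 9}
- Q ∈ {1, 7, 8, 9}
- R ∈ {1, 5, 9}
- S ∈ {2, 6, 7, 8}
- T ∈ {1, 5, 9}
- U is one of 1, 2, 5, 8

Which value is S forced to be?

6

P, R, T between them cover only {1, 5, 9} — a naked triple. Remove those values from N, O, Q, U.
N has just one choice, so N = 7. Remove 7 from Q, S.
Q's domain is down to {8}, so Q = 8. So S, U can't be 8.
That leaves U = 2. Remove 2 from S.
So S = 6.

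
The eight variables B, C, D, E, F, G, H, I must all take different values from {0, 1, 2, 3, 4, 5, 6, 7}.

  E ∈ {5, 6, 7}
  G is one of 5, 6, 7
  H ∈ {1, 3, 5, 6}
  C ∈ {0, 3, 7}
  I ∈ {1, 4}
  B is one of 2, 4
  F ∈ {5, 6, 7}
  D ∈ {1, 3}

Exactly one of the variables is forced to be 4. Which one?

I

The 8 variables together cover exactly {0, 1, 2, 3, 4, 5, 6, 7} — 8 values for 8 variables — and 0 appears only in C's list, so C = 0.
The 7 still-open variables draw from only 7 values {1, 2, 3, 4, 5, 6, 7}, so each is used; only B can be 2, hence B = 2.
Among the 6 still-open variables, 4 fits only I (and all 6 values in {1, 3, 4, 5, 6, 7} must be used), so I = 4.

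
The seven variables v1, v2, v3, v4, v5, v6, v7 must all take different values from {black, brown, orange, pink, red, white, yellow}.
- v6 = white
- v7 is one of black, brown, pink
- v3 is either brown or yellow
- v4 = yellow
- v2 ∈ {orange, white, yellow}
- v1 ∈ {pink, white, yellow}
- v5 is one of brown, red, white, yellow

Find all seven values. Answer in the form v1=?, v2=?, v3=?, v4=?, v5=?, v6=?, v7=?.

v1=pink, v2=orange, v3=brown, v4=yellow, v5=red, v6=white, v7=black

v4's domain is down to {yellow}, so v4 = yellow. Eliminate yellow elsewhere: v1, v2, v3, v5.
That leaves v6 = white. Remove white from v1, v2, v5.
v1 must be pink (only option left). Remove pink from v7.
v2's domain is down to {orange}, so v2 = orange.
v3 has just one choice, so v3 = brown. Strike brown from v5, v7.
That leaves v5 = red.
That leaves v7 = black.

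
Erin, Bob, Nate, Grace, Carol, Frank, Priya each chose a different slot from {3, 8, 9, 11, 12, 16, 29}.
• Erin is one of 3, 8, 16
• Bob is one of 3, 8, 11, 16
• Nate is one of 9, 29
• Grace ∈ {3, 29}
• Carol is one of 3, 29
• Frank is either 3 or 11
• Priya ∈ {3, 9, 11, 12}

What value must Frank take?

11

The 7 variables together cover exactly {3, 8, 9, 11, 12, 16, 29} — 7 values for 7 variables — and 12 appears only in Priya's list, so Priya = 12.
The 6 still-open variables together cover exactly {3, 8, 9, 11, 16, 29} — 6 values for 6 variables — and 9 appears only in Nate's list, so Nate = 9.
The 2 variables Grace and Carol are confined to {3, 29}, which locks those values in; drop them from Erin, Bob, Frank.
So Frank = 11.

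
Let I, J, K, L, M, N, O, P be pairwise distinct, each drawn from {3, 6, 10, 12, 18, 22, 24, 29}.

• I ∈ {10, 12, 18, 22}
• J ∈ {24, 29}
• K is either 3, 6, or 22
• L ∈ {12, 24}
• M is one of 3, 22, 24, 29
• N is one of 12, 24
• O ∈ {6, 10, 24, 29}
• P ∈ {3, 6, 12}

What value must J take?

Among the 8 variables, 18 fits only I (and all 8 values in {3, 6, 10, 12, 18, 22, 24, 29} must be used), so I = 18.
The 7 still-open variables draw from only 7 values {3, 6, 10, 12, 22, 24, 29}, so each is used; only O can be 10, hence O = 10.
L and N between them cover only {12, 24} — a naked pair. Remove those values from J, M, P.
So J = 29.

29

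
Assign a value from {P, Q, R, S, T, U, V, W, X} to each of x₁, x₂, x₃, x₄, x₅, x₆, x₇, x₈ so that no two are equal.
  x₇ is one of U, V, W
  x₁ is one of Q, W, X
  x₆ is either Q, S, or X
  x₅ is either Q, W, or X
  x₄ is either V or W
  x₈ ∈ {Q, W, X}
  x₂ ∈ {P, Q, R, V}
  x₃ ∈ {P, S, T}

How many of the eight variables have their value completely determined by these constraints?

3

The 3 variables x₁, x₅, x₈ are confined to {Q, W, X}, which locks those values in; drop them from x₂, x₄, x₆, x₇.
That leaves x₄ = V. Remove V from x₂, x₇.
x₆ must be S (only option left). Strike S from x₃.
That leaves x₇ = U.
Determined: x₄=V, x₆=S, x₇=U. The other variables each still have more than one consistent value. That makes 3.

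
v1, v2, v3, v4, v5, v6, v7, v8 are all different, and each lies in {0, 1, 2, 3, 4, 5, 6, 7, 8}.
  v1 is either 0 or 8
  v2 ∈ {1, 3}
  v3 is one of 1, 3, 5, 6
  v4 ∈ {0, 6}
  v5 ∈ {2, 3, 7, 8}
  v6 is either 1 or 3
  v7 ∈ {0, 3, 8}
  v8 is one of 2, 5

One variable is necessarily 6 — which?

Among the 8 variables, 7 fits only v5 (and all 8 values in {0, 1, 2, 3, 5, 6, 7, 8} must be used), so v5 = 7.
Among the 7 still-open variables, 2 fits only v8 (and all 7 values in {0, 1, 2, 3, 5, 6, 8} must be used), so v8 = 2.
The 6 still-open variables draw from only 6 values {0, 1, 3, 5, 6, 8}, so each is used; only v3 can be 5, hence v3 = 5.
The 5 still-open variables draw from only 5 values {0, 1, 3, 6, 8}, so each is used; only v4 can be 6, hence v4 = 6.

v4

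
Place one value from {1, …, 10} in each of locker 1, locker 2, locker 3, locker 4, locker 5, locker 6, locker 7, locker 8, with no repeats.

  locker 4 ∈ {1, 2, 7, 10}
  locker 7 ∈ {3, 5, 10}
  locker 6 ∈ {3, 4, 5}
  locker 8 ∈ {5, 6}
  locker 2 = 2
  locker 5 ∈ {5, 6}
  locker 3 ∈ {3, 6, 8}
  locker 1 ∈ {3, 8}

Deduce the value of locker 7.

locker 2 has just one choice, so locker 2 = 2. So locker 4 can't be 2.
locker 5 and locker 8 share exactly the 2 values {5, 6}; by pigeonhole those values go to them, so strike 5, 6 from locker 3, locker 6, locker 7.
The 2 variables locker 1 and locker 3 are confined to {3, 8}, which locks those values in; drop them from locker 6, locker 7.
So locker 7 = 10.

10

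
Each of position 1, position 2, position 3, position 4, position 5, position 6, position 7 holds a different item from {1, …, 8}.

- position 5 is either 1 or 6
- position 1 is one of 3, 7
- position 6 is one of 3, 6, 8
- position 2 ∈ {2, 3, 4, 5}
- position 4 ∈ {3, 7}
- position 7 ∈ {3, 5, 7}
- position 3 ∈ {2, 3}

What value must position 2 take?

4

position 1 and position 4 share exactly the 2 values {3, 7}; by pigeonhole those values go to them, so strike 3, 7 from position 2, position 3, position 6, position 7.
position 3 has just one choice, so position 3 = 2. So position 2 can't be 2.
That leaves position 7 = 5. So position 2 can't be 5.
So position 2 = 4.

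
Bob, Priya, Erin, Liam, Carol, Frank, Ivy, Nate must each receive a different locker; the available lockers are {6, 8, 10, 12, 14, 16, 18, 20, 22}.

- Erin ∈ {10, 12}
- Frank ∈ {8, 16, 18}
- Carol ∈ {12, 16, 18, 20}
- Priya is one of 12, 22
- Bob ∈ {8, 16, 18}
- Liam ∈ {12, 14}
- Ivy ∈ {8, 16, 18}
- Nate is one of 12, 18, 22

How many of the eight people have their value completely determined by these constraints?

Among the 8 variables, 10 fits only Erin (and all 8 values in {8, 10, 12, 14, 16, 18, 20, 22} must be used), so Erin = 10.
The 7 still-open variables draw from only 7 values {8, 12, 14, 16, 18, 20, 22}, so each is used; only Liam can be 14, hence Liam = 14.
The 6 still-open variables together cover exactly {8, 12, 16, 18, 20, 22} — 6 values for 6 variables — and 20 appears only in Carol's list, so Carol = 20.
Bob, Frank, Ivy share exactly the 3 values {8, 16, 18}; by pigeonhole those values go to them, so strike 8, 16, 18 from Nate.
Determined: Erin=10, Liam=14, Carol=20. The other people each still have more than one consistent value. That makes 3.

3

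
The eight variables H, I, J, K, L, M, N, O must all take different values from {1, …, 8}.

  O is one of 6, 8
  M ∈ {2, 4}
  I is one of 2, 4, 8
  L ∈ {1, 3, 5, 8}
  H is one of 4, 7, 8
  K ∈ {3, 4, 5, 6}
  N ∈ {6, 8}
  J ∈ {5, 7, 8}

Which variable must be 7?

The 8 variables draw from only 8 values {1, 2, 3, 4, 5, 6, 7, 8}, so each is used; only L can be 1, hence L = 1.
The 7 still-open variables together cover exactly {2, 3, 4, 5, 6, 7, 8} — 7 values for 7 variables — and 3 appears only in K's list, so K = 3.
The 6 still-open variables together cover exactly {2, 4, 5, 6, 7, 8} — 6 values for 6 variables — and 5 appears only in J's list, so J = 5.
Among the 5 still-open variables, 7 fits only H (and all 5 values in {2, 4, 6, 7, 8} must be used), so H = 7.

H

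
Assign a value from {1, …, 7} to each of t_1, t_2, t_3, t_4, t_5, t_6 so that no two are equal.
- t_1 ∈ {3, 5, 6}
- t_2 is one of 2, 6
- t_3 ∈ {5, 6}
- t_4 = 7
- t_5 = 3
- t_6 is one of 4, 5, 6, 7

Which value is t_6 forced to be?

4

t_4 must be 7 (only option left). Strike 7 from t_6.
t_5's domain is down to {3}, so t_5 = 3. So t_1 can't be 3.
The 4 still-open variables together cover exactly {2, 4, 5, 6} — 4 values for 4 variables — and 2 appears only in t_2's list, so t_2 = 2.
Among the 3 still-open variables, 4 fits only t_6 (and all 3 values in {4, 5, 6} must be used), so t_6 = 4.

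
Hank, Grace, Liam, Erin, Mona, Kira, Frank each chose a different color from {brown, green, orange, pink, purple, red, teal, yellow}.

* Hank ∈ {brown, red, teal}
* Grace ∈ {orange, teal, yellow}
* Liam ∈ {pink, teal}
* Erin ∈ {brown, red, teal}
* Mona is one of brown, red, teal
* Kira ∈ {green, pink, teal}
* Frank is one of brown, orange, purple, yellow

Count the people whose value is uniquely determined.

2

Hank, Erin, Mona between them cover only {brown, red, teal} — a naked triple. Remove those values from Grace, Liam, Kira, Frank.
Liam must be pink (only option left). Remove pink from Kira.
Kira's domain is down to {green}, so Kira = green.
Determined: Liam=pink, Kira=green. The other people each still have more than one consistent value. That makes 2.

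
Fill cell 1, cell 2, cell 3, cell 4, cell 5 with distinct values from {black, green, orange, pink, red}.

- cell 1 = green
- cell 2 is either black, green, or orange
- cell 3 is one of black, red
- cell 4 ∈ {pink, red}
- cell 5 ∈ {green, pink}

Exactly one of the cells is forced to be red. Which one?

cell 4

cell 1's domain is down to {green}, so cell 1 = green. Strike green from cell 2, cell 5.
cell 5 must be pink (only option left). So cell 4 can't be pink.
So red goes to cell 4.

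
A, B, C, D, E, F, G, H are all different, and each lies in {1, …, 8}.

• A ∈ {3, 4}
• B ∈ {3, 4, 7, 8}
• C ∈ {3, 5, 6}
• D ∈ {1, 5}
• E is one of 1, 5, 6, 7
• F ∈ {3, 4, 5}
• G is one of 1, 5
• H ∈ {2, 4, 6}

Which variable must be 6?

The 8 variables draw from only 8 values {1, 2, 3, 4, 5, 6, 7, 8}, so each is used; only H can be 2, hence H = 2.
Among the 7 still-open variables, 8 fits only B (and all 7 values in {1, 3, 4, 5, 6, 7, 8} must be used), so B = 8.
The 6 still-open variables together cover exactly {1, 3, 4, 5, 6, 7} — 6 values for 6 variables — and 7 appears only in E's list, so E = 7.
The 5 still-open variables draw from only 5 values {1, 3, 4, 5, 6}, so each is used; only C can be 6, hence C = 6.

C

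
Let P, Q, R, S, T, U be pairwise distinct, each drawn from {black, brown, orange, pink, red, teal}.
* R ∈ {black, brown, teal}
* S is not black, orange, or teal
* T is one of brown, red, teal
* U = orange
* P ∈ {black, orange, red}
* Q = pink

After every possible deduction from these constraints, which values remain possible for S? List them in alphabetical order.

Q's domain is down to {pink}, so Q = pink. Eliminate pink elsewhere: S.
U has just one choice, so U = orange. Remove orange from P.
No further eliminations apply; S can still be any of brown, red.

brown, red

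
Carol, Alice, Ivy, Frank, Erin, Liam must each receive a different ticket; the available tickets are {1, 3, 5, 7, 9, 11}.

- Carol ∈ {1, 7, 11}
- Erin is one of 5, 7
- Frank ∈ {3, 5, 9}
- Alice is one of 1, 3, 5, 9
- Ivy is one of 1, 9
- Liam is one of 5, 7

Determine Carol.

The 6 variables together cover exactly {1, 3, 5, 7, 9, 11} — 6 values for 6 variables — and 11 appears only in Carol's list, so Carol = 11.

11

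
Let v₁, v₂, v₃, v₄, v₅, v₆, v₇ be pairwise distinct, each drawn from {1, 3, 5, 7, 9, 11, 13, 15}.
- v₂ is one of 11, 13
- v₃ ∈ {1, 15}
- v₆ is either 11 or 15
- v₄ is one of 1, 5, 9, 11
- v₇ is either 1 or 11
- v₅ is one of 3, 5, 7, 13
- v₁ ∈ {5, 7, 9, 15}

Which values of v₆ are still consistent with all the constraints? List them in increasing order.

The 3 variables v₃, v₆, v₇ are confined to {1, 11, 15}, which locks those values in; drop them from v₁, v₂, v₄.
v₂ has just one choice, so v₂ = 13. Eliminate 13 elsewhere: v₅.
No further eliminations apply; v₆ can still be any of 11, 15.

11, 15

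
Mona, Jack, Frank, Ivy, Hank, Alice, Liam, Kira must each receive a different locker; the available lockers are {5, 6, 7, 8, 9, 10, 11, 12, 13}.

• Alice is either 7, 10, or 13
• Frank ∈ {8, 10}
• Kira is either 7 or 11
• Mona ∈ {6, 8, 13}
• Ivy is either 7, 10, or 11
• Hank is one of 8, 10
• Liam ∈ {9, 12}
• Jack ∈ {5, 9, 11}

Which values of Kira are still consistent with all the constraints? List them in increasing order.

Frank and Hank share exactly the 2 values {8, 10}; by pigeonhole those values go to them, so strike 8, 10 from Mona, Ivy, Alice.
The 2 variables Ivy and Kira are confined to {7, 11}, which locks those values in; drop them from Jack, Alice.
Alice's domain is down to {13}, so Alice = 13. Strike 13 from Mona.
Mona has just one choice, so Mona = 6.
No further eliminations apply; Kira can still be any of 7, 11.

7, 11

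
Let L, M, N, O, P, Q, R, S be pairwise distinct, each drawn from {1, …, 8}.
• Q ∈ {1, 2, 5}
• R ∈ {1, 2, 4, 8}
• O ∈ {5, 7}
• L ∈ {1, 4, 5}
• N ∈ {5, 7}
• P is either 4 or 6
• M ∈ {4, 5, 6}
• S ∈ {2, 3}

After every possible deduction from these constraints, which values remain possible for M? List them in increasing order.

4, 6

The 8 variables together cover exactly {1, 2, 3, 4, 5, 6, 7, 8} — 8 values for 8 variables — and 3 appears only in S's list, so S = 3.
The 7 still-open variables draw from only 7 values {1, 2, 4, 5, 6, 7, 8}, so each is used; only R can be 8, hence R = 8.
Among the 6 still-open variables, 2 fits only Q (and all 6 values in {1, 2, 4, 5, 6, 7} must be used), so Q = 2.
Among the 5 still-open variables, 1 fits only L (and all 5 values in {1, 4, 5, 6, 7} must be used), so L = 1.
The 2 variables N and O are confined to {5, 7}, which locks those values in; drop them from M.
No further eliminations apply; M can still be any of 4, 6.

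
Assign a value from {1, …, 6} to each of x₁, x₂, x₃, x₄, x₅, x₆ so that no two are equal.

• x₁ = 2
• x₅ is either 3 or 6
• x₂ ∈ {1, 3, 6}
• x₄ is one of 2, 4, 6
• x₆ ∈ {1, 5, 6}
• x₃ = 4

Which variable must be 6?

x₄

x₁ must be 2 (only option left). Remove 2 from x₄.
x₃ must be 4 (only option left). So x₄ can't be 4.
So 6 goes to x₄.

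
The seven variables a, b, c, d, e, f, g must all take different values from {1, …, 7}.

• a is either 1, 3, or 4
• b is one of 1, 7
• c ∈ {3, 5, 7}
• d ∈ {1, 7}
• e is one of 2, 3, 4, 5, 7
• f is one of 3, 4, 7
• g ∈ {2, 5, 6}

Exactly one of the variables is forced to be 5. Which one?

c

The 7 variables together cover exactly {1, 2, 3, 4, 5, 6, 7} — 7 values for 7 variables — and 6 appears only in g's list, so g = 6.
The 6 still-open variables draw from only 6 values {1, 2, 3, 4, 5, 7}, so each is used; only e can be 2, hence e = 2.
The 5 still-open variables draw from only 5 values {1, 3, 4, 5, 7}, so each is used; only c can be 5, hence c = 5.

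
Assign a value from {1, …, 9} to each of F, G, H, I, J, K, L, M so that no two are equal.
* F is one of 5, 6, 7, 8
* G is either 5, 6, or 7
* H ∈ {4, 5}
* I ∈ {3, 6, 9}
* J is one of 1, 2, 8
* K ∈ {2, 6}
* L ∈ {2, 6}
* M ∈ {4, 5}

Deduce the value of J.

The 2 variables H and M are confined to {4, 5}, which locks those values in; drop them from F, G.
K and L share exactly the 2 values {2, 6}; by pigeonhole those values go to them, so strike 2, 6 from F, G, I, J.
G must be 7 (only option left). Remove 7 from F.
F's domain is down to {8}, so F = 8. Strike 8 from J.
So J = 1.

1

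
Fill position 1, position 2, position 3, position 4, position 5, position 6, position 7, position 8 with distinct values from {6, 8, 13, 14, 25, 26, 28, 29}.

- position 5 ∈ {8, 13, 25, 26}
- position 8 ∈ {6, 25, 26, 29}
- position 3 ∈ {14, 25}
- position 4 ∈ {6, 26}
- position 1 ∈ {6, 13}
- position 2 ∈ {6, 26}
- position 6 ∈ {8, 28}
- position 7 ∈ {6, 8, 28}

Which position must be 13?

position 1

The 8 variables together cover exactly {6, 8, 13, 14, 25, 26, 28, 29} — 8 values for 8 variables — and 14 appears only in position 3's list, so position 3 = 14.
Among the 7 still-open variables, 29 fits only position 8 (and all 7 values in {6, 8, 13, 25, 26, 28, 29} must be used), so position 8 = 29.
Among the 6 still-open variables, 25 fits only position 5 (and all 6 values in {6, 8, 13, 25, 26, 28} must be used), so position 5 = 25.
The 5 still-open variables together cover exactly {6, 8, 13, 26, 28} — 5 values for 5 variables — and 13 appears only in position 1's list, so position 1 = 13.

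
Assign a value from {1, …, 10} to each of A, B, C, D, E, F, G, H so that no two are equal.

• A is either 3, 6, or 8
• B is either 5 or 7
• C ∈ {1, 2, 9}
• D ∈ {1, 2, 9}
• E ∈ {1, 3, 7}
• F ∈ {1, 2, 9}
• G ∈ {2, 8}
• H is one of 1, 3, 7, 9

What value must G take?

8

Among the 8 variables, 5 fits only B (and all 8 values in {1, 2, 3, 5, 6, 7, 8, 9} must be used), so B = 5.
Among the 7 still-open variables, 6 fits only A (and all 7 values in {1, 2, 3, 6, 7, 8, 9} must be used), so A = 6.
Among the 6 still-open variables, 8 fits only G (and all 6 values in {1, 2, 3, 7, 8, 9} must be used), so G = 8.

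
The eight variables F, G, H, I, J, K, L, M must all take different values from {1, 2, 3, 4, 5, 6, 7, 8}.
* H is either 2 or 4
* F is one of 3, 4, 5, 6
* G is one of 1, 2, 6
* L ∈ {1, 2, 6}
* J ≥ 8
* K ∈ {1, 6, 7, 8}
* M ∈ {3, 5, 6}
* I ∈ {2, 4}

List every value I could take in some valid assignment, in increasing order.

2, 4

J must be 8 (only option left). Eliminate 8 elsewhere: K.
Among the 7 still-open variables, 7 fits only K (and all 7 values in {1, 2, 3, 4, 5, 6, 7} must be used), so K = 7.
H and I between them cover only {2, 4} — a naked pair. Remove those values from F, G, L.
The 2 variables G and L are confined to {1, 6}, which locks those values in; drop them from F, M.
No further eliminations apply; I can still be any of 2, 4.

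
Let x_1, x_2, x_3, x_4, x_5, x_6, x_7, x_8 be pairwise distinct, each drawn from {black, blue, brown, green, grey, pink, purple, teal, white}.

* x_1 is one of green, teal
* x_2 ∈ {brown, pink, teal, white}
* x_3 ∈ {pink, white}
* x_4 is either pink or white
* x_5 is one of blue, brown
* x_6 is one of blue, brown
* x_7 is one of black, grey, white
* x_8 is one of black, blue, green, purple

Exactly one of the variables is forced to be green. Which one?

x_1

x_3 and x_4 share exactly the 2 values {pink, white}; by pigeonhole those values go to them, so strike pink, white from x_2, x_7.
x_5 and x_6 share exactly the 2 values {blue, brown}; by pigeonhole those values go to them, so strike blue, brown from x_2, x_8.
x_2 must be teal (only option left). Eliminate teal elsewhere: x_1.
So green goes to x_1.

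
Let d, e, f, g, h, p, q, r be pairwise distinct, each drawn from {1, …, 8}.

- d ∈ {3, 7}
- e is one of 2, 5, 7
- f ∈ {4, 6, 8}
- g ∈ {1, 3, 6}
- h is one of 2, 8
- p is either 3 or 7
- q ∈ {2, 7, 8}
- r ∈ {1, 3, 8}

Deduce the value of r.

The 8 variables together cover exactly {1, 2, 3, 4, 5, 6, 7, 8} — 8 values for 8 variables — and 4 appears only in f's list, so f = 4.
The 7 still-open variables together cover exactly {1, 2, 3, 5, 6, 7, 8} — 7 values for 7 variables — and 5 appears only in e's list, so e = 5.
The 6 still-open variables together cover exactly {1, 2, 3, 6, 7, 8} — 6 values for 6 variables — and 6 appears only in g's list, so g = 6.
Among the 5 still-open variables, 1 fits only r (and all 5 values in {1, 2, 3, 7, 8} must be used), so r = 1.

1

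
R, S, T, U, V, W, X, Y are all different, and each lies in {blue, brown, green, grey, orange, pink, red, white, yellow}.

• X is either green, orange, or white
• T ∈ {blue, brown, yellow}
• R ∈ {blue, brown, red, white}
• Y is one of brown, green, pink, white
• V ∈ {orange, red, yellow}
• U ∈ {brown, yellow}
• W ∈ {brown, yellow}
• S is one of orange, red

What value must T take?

blue

The 8 variables draw from only 8 values {blue, brown, green, orange, pink, red, white, yellow}, so each is used; only Y can be pink, hence Y = pink.
Among the 7 still-open variables, green fits only X (and all 7 values in {blue, brown, green, orange, red, white, yellow} must be used), so X = green.
The 6 still-open variables together cover exactly {blue, brown, orange, red, white, yellow} — 6 values for 6 variables — and white appears only in R's list, so R = white.
The 5 still-open variables together cover exactly {blue, brown, orange, red, yellow} — 5 values for 5 variables — and blue appears only in T's list, so T = blue.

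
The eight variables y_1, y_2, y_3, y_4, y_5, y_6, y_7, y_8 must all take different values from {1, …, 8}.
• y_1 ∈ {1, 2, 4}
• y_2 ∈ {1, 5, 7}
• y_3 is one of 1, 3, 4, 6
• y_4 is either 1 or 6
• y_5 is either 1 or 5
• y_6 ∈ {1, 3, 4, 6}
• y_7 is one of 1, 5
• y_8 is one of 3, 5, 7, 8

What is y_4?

6

The 8 variables draw from only 8 values {1, 2, 3, 4, 5, 6, 7, 8}, so each is used; only y_1 can be 2, hence y_1 = 2.
Among the 7 still-open variables, 8 fits only y_8 (and all 7 values in {1, 3, 4, 5, 6, 7, 8} must be used), so y_8 = 8.
The 6 still-open variables draw from only 6 values {1, 3, 4, 5, 6, 7}, so each is used; only y_2 can be 7, hence y_2 = 7.
y_5 and y_7 between them cover only {1, 5} — a naked pair. Remove those values from y_3, y_4, y_6.
So y_4 = 6.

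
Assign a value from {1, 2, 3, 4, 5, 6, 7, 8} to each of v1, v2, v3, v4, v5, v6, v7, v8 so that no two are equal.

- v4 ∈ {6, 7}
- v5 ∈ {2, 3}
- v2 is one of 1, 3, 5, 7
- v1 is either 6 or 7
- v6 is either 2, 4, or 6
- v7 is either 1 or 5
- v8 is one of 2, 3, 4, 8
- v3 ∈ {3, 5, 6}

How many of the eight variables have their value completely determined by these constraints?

The 8 variables together cover exactly {1, 2, 3, 4, 5, 6, 7, 8} — 8 values for 8 variables — and 8 appears only in v8's list, so v8 = 8.
The 7 still-open variables together cover exactly {1, 2, 3, 4, 5, 6, 7} — 7 values for 7 variables — and 4 appears only in v6's list, so v6 = 4.
Among the 6 still-open variables, 2 fits only v5 (and all 6 values in {1, 2, 3, 5, 6, 7} must be used), so v5 = 2.
The 2 variables v1 and v4 are confined to {6, 7}, which locks those values in; drop them from v2, v3.
Determined: v5=2, v6=4, v8=8. The other variables each still have more than one consistent value. That makes 3.

3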